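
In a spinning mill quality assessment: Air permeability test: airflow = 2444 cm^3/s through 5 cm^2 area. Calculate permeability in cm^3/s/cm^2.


Formula: Air Permeability = Airflow / Test Area
AP = 2444 cm^3/s / 5 cm^2
AP = 488.8 cm^3/s/cm^2

488.8 cm^3/s/cm^2


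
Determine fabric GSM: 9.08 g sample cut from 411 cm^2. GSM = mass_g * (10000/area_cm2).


Formula: GSM = mass_g / area_m2
Step 1: Convert area: 411 cm^2 = 411 / 10000 = 0.0411 m^2
Step 2: GSM = 9.08 g / 0.0411 m^2 = 220.9 g/m^2

220.9 g/m^2


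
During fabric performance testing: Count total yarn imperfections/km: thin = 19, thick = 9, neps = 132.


Formula: Total = thin places + thick places + neps
Total = 19 + 9 + 132
Total = 160 imperfections/km

160 imperfections/km


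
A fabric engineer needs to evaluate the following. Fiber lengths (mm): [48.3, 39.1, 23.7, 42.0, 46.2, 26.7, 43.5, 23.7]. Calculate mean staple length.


Formula: Mean = sum of lengths / count
Sum = 48.3 + 39.1 + 23.7 + 42.0 + 46.2 + 26.7 + 43.5 + 23.7
Sum = 293.2 mm
Mean = 293.2 / 8 = 36.65 mm

36.65 mm


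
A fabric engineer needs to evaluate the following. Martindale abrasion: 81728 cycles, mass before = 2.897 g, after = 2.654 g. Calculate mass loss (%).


Formula: Mass loss% = ((m_before - m_after) / m_before) * 100
Step 1: Mass loss = 2.897 - 2.654 = 0.243 g
Step 2: Ratio = 0.243 / 2.897 = 0.0838799
Step 3: Mass loss% = 0.0838799 * 100 = 8.38799% ≈ 8.39%

8.39%


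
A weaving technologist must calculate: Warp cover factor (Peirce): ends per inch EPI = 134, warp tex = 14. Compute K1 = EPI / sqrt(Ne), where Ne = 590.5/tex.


Formula: K1 = EPI / sqrt(Ne), with Ne = 590.5 / tex_warp
Step 1: Ne = 590.5 / 14 = 42.179
Step 2: sqrt(Ne) = sqrt(42.179) = 6.4945
Step 3: K1 = 134 / 6.4945 = 20.6

20.6


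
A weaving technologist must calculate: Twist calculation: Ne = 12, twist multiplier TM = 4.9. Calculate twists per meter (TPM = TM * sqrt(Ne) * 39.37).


Formula: TPM = TM * sqrt(Ne) * 39.37
Step 1: sqrt(Ne) = sqrt(12) = 3.4641
Step 2: TM * sqrt(Ne) = 4.9 * 3.4641 = 16.9741
Step 3: TPM = 16.9741 * 39.37 = 668 twists/m

668 twists/m


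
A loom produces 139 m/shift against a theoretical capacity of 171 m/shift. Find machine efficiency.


Formula: Efficiency% = (Actual output / Theoretical output) * 100
Efficiency% = (139 / 171) * 100
Efficiency% = 0.812865 * 100 = 81.2865% ≈ 81.3%

81.3%


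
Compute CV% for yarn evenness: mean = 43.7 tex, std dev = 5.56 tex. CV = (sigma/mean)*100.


Formula: CV% = (standard deviation / mean) * 100
Step 1: Ratio = 5.56 / 43.7 = 0.127231
Step 2: CV% = 0.127231 * 100 = 12.7231% ≈ 12.7%

12.7%


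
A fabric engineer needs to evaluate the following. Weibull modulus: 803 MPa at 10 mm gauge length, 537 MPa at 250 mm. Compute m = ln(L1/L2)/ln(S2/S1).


Formula: m = ln(L1/L2) / ln(S2/S1)
Step 1: ln(L1/L2) = ln(10/250) = -3.21888
Step 2: S2/S1 = 537/803 = 0.66874
Step 3: ln(S2/S1) = ln(0.66874) = -0.40236
Step 4: m = -3.21888 / -0.40236 = 8.00

8.00 (Weibull m)


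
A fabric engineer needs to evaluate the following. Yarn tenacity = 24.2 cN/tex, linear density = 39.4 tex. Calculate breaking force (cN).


Formula: Breaking force = Tenacity * Linear density
F = 24.2 cN/tex * 39.4 tex
F = 953.48 cN

953.48 cN


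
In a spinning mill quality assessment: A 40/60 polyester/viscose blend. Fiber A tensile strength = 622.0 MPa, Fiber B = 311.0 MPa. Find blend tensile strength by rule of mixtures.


Formula: Blend property = (fraction_A * property_A) + (fraction_B * property_B)
Step 1: Contribution A = 40/100 * 622.0 MPa = 248.8 MPa
Step 2: Contribution B = 60/100 * 311.0 MPa = 186.6 MPa
Step 3: Blend tensile strength = 248.8 + 186.6 = 435.4 MPa

435.4 MPa


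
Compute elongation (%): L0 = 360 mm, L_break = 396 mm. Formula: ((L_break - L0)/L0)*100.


Formula: Elongation (%) = ((L_break - L0) / L0) * 100
Step 1: Extension = 396 - 360 = 36 mm
Step 2: Elongation = (36 / 360) * 100
Step 3: Elongation = 0.1 * 100 = 10.0%

10.0%


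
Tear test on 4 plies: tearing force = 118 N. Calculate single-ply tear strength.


Formula: Per-ply strength = Total force / Number of plies
Per-ply = 118 N / 4
Per-ply = 29.5 N

29.5 N


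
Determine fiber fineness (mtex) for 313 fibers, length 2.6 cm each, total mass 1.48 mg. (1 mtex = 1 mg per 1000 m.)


Formula: fineness (mtex) = mass (mg) / total length (km) = (mass_mg / total_length_m) * 1000
Step 1: Convert fiber length: 2.6 cm = 0.026 m
Step 2: Total fiber length = 313 * 0.026 = 8.138 m
Step 3: Linear density = 1.48 mg / 8.138 m = 0.1819 mg/m
Step 4: fineness = 0.1819 * 1000 = 181.9 mtex

181.9 mtex


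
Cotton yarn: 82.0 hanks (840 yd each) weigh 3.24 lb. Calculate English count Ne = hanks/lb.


Formula: Ne = hanks / mass_lb
Substituting: Ne = 82.0 / 3.24
Ne = 25.3

25.3 Ne


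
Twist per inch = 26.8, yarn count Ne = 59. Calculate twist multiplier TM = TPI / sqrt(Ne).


Formula: TM = TPI / sqrt(Ne)
Step 1: sqrt(Ne) = sqrt(59) = 7.6811
Step 2: TM = 26.8 / 7.6811 = 3.49

3.49 TM


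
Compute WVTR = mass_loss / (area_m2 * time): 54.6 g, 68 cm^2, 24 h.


Formula: WVTR = mass_loss / (area * time)
Step 1: Convert area: 68 cm^2 = 0.0068 m^2
Step 2: WVTR = 54.6 g / (0.0068 m^2 * 24 h)
Step 3: WVTR = 54.6 / 0.1632 = 334.6 g/m^2/h

334.6 g/m^2/h


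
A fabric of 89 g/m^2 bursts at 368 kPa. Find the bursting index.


Formula: Bursting Index = Bursting Strength / Fabric GSM
BI = 368 kPa / 89 g/m^2
BI = 4.135 kPa/(g/m^2)

4.135 kPa/(g/m^2)


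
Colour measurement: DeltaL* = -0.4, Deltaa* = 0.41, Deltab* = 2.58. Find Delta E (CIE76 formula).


Formula: Delta E = sqrt(dL*^2 + da*^2 + db*^2)
Step 1: dL*^2 = (-0.4)^2 = 0.16
Step 2: da*^2 = 0.41^2 = 0.1681
Step 3: db*^2 = 2.58^2 = 6.6564
Step 4: Sum = 0.16 + 0.1681 + 6.6564 = 6.9845
Step 5: Delta E = sqrt(6.9845) = 2.64

2.64 Delta E


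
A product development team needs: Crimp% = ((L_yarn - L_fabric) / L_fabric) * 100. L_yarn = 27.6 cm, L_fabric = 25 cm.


Formula: Crimp% = ((L_yarn - L_fabric) / L_fabric) * 100
Step 1: Extension = 27.6 - 25 = 2.6 cm
Step 2: Crimp% = (2.6 / 25) * 100
Step 3: Crimp% = 0.104 * 100 = 10.4%

10.4%


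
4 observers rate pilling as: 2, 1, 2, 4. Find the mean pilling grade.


Formula: Mean = sum / count
Sum = 2 + 1 + 2 + 4 = 9
Mean = 9 / 4 = 2.3

2.3


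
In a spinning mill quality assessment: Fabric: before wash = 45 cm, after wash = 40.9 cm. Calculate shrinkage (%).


Formula: Shrinkage% = ((L_before - L_after) / L_before) * 100
Step 1: Shrinkage = 45 - 40.9 = 4.1 cm
Step 2: Shrinkage% = (4.1 / 45) * 100
Step 3: Shrinkage% = 0.091111 * 100 = 9.1111% ≈ 9.1%

9.1%


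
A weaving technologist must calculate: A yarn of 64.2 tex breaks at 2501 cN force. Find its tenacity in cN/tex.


Formula: Tenacity = Breaking force / Linear density
Tenacity = 2501 cN / 64.2 tex
Tenacity = 38.96 cN/tex

38.96 cN/tex


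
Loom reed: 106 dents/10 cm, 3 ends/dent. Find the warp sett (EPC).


Formula: EPC = (dents per 10 cm * ends per dent) / 10
Step 1: Total ends per 10 cm = 106 * 3 = 318
Step 2: EPC = 318 / 10 = 31.8 ends/cm

31.8 ends/cm


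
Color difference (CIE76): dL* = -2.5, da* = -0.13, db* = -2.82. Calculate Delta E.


Formula: Delta E = sqrt(dL*^2 + da*^2 + db*^2)
Step 1: dL*^2 = (-2.5)^2 = 6.25
Step 2: da*^2 = (-0.13)^2 = 0.0169
Step 3: db*^2 = (-2.82)^2 = 7.9524
Step 4: Sum = 6.25 + 0.0169 + 7.9524 = 14.2193
Step 5: Delta E = sqrt(14.2193) = 3.77

3.77 Delta E


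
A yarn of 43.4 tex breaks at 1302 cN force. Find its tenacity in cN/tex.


Formula: Tenacity = Breaking force / Linear density
Tenacity = 1302 cN / 43.4 tex
Tenacity = 30.00 cN/tex

30.00 cN/tex


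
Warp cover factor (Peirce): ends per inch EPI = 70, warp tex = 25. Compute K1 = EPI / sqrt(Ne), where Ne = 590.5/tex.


Formula: K1 = EPI / sqrt(Ne), with Ne = 590.5 / tex_warp
Step 1: Ne = 590.5 / 25 = 23.62
Step 2: sqrt(Ne) = sqrt(23.62) = 4.86
Step 3: K1 = 70 / 4.86 = 14.4

14.4


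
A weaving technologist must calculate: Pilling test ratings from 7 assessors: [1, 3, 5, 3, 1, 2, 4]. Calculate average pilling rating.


Formula: Mean = sum / count
Sum = 1 + 3 + 5 + 3 + 1 + 2 + 4 = 19
Mean = 19 / 7 = 2.7

2.7


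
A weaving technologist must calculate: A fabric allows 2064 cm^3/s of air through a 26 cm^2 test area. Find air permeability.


Formula: Air Permeability = Airflow / Test Area
AP = 2064 cm^3/s / 26 cm^2
AP = 79.4 cm^3/s/cm^2

79.4 cm^3/s/cm^2


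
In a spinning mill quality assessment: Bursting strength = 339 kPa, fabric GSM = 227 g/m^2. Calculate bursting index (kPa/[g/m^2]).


Formula: Bursting Index = Bursting Strength / Fabric GSM
BI = 339 kPa / 227 g/m^2
BI = 1.493 kPa/(g/m^2)

1.493 kPa/(g/m^2)


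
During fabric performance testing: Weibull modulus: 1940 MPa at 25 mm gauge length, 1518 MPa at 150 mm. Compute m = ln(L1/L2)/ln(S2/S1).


Formula: m = ln(L1/L2) / ln(S2/S1)
Step 1: ln(L1/L2) = ln(25/150) = -1.79176
Step 2: S2/S1 = 1518/1940 = 0.78247
Step 3: ln(S2/S1) = ln(0.78247) = -0.24530
Step 4: m = -1.79176 / -0.24530 = 7.30

7.30 (Weibull m)


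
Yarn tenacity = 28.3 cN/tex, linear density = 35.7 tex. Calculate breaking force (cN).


Formula: Breaking force = Tenacity * Linear density
F = 28.3 cN/tex * 35.7 tex
F = 1010.31 cN

1010.31 cN


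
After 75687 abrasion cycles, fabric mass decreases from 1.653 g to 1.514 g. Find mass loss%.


Formula: Mass loss% = ((m_before - m_after) / m_before) * 100
Step 1: Mass loss = 1.653 - 1.514 = 0.139 g
Step 2: Ratio = 0.139 / 1.653 = 0.0840895
Step 3: Mass loss% = 0.0840895 * 100 = 8.40895% ≈ 8.41%

8.41%


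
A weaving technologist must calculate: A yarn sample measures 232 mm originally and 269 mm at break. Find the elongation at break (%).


Formula: Elongation (%) = ((L_break - L0) / L0) * 100
Step 1: Extension = 269 - 232 = 37 mm
Step 2: Elongation = (37 / 232) * 100
Step 3: Elongation = 0.159483 * 100 = 15.9483% ≈ 15.9%

15.9%


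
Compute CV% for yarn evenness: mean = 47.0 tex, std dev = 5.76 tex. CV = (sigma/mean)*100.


Formula: CV% = (standard deviation / mean) * 100
Step 1: Ratio = 5.76 / 47.0 = 0.122553
Step 2: CV% = 0.122553 * 100 = 12.2553% ≈ 12.3%

12.3%


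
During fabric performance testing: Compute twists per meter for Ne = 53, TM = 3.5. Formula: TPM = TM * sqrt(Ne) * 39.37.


Formula: TPM = TM * sqrt(Ne) * 39.37
Step 1: sqrt(Ne) = sqrt(53) = 7.2801
Step 2: TM * sqrt(Ne) = 3.5 * 7.2801 = 25.4804
Step 3: TPM = 25.4804 * 39.37 = 1003 twists/m

1003 twists/m


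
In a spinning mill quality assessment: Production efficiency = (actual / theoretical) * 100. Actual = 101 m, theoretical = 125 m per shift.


Formula: Efficiency% = (Actual output / Theoretical output) * 100
Efficiency% = (101 / 125) * 100
Efficiency% = 0.808 * 100 = 80.8%

80.8%


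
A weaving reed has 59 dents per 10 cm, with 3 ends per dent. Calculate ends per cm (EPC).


Formula: EPC = (dents per 10 cm * ends per dent) / 10
Step 1: Total ends per 10 cm = 59 * 3 = 177
Step 2: EPC = 177 / 10 = 17.7 ends/cm

17.7 ends/cm


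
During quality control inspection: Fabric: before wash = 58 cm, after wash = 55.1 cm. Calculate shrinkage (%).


Formula: Shrinkage% = ((L_before - L_after) / L_before) * 100
Step 1: Shrinkage = 58 - 55.1 = 2.9 cm
Step 2: Shrinkage% = (2.9 / 58) * 100
Step 3: Shrinkage% = 0.05 * 100 = 5.0%

5.0%


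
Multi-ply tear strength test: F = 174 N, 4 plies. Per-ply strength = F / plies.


Formula: Per-ply strength = Total force / Number of plies
Per-ply = 174 N / 4
Per-ply = 43.5 N

43.5 N


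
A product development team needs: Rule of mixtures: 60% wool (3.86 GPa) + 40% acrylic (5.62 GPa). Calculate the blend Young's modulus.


Formula: Blend property = (fraction_A * property_A) + (fraction_B * property_B)
Step 1: Contribution A = 60/100 * 3.86 GPa = 2.316 GPa
Step 2: Contribution B = 40/100 * 5.62 GPa = 2.248 GPa
Step 3: Blend Young's modulus = 2.316 + 2.248 = 4.564 GPa

4.564 GPa


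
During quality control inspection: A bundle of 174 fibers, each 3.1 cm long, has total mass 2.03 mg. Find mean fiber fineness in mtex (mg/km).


Formula: fineness (mtex) = mass (mg) / total length (km) = (mass_mg / total_length_m) * 1000
Step 1: Convert fiber length: 3.1 cm = 0.031 m
Step 2: Total fiber length = 174 * 0.031 = 5.394 m
Step 3: Linear density = 2.03 mg / 5.394 m = 0.3763 mg/m
Step 4: fineness = 0.3763 * 1000 = 376.3 mtex

376.3 mtex


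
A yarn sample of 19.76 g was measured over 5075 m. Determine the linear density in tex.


Formula: Tex = (mass_g / length_m) * 1000
Substituting: Tex = (19.76 / 5075) * 1000
Intermediate: 19.76 / 5075 = 0.0038936 g/m
Tex = 0.0038936 * 1000 = 3.89 tex

3.89 tex


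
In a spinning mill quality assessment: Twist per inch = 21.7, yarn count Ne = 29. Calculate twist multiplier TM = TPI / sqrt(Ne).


Formula: TM = TPI / sqrt(Ne)
Step 1: sqrt(Ne) = sqrt(29) = 5.3852
Step 2: TM = 21.7 / 5.3852 = 4.03

4.03 TM


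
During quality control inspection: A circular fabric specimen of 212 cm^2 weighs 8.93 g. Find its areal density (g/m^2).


Formula: GSM = mass_g / area_m2
Step 1: Convert area: 212 cm^2 = 212 / 10000 = 0.0212 m^2
Step 2: GSM = 8.93 g / 0.0212 m^2 = 421.2 g/m^2

421.2 g/m^2


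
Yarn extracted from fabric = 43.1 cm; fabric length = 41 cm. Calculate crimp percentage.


Formula: Crimp% = ((L_yarn - L_fabric) / L_fabric) * 100
Step 1: Extension = 43.1 - 41 = 2.1 cm
Step 2: Crimp% = (2.1 / 41) * 100
Step 3: Crimp% = 0.05122 * 100 = 5.122% ≈ 5.1%

5.1%


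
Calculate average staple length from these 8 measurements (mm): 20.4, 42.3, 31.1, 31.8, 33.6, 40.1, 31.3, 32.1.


Formula: Mean = sum of lengths / count
Sum = 20.4 + 42.3 + 31.1 + 31.8 + 33.6 + 40.1 + 31.3 + 32.1
Sum = 262.7 mm
Mean = 262.7 / 8 = 32.84 mm

32.84 mm


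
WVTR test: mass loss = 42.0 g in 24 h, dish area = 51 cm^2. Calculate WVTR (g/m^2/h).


Formula: WVTR = mass_loss / (area * time)
Step 1: Convert area: 51 cm^2 = 0.0051 m^2
Step 2: WVTR = 42.0 g / (0.0051 m^2 * 24 h)
Step 3: WVTR = 42.0 / 0.1224 = 343.1 g/m^2/h

343.1 g/m^2/h


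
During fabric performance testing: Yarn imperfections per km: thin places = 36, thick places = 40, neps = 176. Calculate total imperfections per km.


Formula: Total = thin places + thick places + neps
Total = 36 + 40 + 176
Total = 252 imperfections/km

252 imperfections/km


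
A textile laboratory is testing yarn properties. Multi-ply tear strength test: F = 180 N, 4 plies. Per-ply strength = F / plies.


Formula: Per-ply strength = Total force / Number of plies
Per-ply = 180 N / 4
Per-ply = 45 N

45 N


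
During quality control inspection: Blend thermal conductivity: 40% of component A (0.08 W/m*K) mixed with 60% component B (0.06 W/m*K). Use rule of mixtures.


Formula: Blend property = (fraction_A * property_A) + (fraction_B * property_B)
Step 1: Contribution A = 40/100 * 0.08 W/m*K = 0.032 W/m*K
Step 2: Contribution B = 60/100 * 0.06 W/m*K = 0.036 W/m*K
Step 3: Blend thermal conductivity = 0.032 + 0.036 = 0.068 W/m*K

0.068 W/m*K


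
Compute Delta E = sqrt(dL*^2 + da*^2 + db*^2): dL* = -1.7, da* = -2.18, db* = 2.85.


Formula: Delta E = sqrt(dL*^2 + da*^2 + db*^2)
Step 1: dL*^2 = (-1.7)^2 = 2.89
Step 2: da*^2 = (-2.18)^2 = 4.7524
Step 3: db*^2 = 2.85^2 = 8.1225
Step 4: Sum = 2.89 + 4.7524 + 8.1225 = 15.7649
Step 5: Delta E = sqrt(15.7649) = 3.97

3.97 Delta E


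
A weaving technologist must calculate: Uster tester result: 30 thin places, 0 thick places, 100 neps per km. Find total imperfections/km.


Formula: Total = thin places + thick places + neps
Total = 30 + 0 + 100
Total = 130 imperfections/km

130 imperfections/km


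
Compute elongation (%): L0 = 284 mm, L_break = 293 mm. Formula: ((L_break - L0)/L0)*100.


Formula: Elongation (%) = ((L_break - L0) / L0) * 100
Step 1: Extension = 293 - 284 = 9 mm
Step 2: Elongation = (9 / 284) * 100
Step 3: Elongation = 0.03169 * 100 = 3.169% ≈ 3.2%

3.2%


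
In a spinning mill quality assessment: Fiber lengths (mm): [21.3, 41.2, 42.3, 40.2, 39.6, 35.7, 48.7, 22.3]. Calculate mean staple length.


Formula: Mean = sum of lengths / count
Sum = 21.3 + 41.2 + 42.3 + 40.2 + 39.6 + 35.7 + 48.7 + 22.3
Sum = 291.3 mm
Mean = 291.3 / 8 = 36.41 mm

36.41 mm


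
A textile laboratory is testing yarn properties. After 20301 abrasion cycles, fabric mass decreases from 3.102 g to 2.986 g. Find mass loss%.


Formula: Mass loss% = ((m_before - m_after) / m_before) * 100
Step 1: Mass loss = 3.102 - 2.986 = 0.116 g
Step 2: Ratio = 0.116 / 3.102 = 0.0373952
Step 3: Mass loss% = 0.0373952 * 100 = 3.73952% ≈ 3.74%

3.74%


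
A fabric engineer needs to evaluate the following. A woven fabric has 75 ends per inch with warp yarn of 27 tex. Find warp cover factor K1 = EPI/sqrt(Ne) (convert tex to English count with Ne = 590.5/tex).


Formula: K1 = EPI / sqrt(Ne), with Ne = 590.5 / tex_warp
Step 1: Ne = 590.5 / 27 = 21.87
Step 2: sqrt(Ne) = sqrt(21.87) = 4.6765
Step 3: K1 = 75 / 4.6765 = 16.0

16.0


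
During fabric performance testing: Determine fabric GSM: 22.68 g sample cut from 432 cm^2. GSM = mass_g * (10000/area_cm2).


Formula: GSM = mass_g / area_m2
Step 1: Convert area: 432 cm^2 = 432 / 10000 = 0.0432 m^2
Step 2: GSM = 22.68 g / 0.0432 m^2 = 525.0 g/m^2

525.0 g/m^2


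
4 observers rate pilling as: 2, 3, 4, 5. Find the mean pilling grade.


Formula: Mean = sum / count
Sum = 2 + 3 + 4 + 5 = 14
Mean = 14 / 4 = 3.5

3.5


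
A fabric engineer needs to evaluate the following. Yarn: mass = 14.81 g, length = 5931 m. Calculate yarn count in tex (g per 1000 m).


Formula: Tex = (mass_g / length_m) * 1000
Substituting: Tex = (14.81 / 5931) * 1000
Intermediate: 14.81 / 5931 = 0.00249705 g/m
Tex = 0.00249705 * 1000 = 2.50 tex

2.50 tex


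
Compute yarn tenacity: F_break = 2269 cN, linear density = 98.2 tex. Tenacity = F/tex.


Formula: Tenacity = Breaking force / Linear density
Tenacity = 2269 cN / 98.2 tex
Tenacity = 23.11 cN/tex

23.11 cN/tex


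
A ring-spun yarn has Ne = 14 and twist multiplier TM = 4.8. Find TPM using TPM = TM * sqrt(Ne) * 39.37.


Formula: TPM = TM * sqrt(Ne) * 39.37
Step 1: sqrt(Ne) = sqrt(14) = 3.7417
Step 2: TM * sqrt(Ne) = 4.8 * 3.7417 = 17.9602
Step 3: TPM = 17.9602 * 39.37 = 707 twists/m

707 twists/m


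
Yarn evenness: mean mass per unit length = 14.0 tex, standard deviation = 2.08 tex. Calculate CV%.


Formula: CV% = (standard deviation / mean) * 100
Step 1: Ratio = 2.08 / 14.0 = 0.148571
Step 2: CV% = 0.148571 * 100 = 14.8571% ≈ 14.9%

14.9%


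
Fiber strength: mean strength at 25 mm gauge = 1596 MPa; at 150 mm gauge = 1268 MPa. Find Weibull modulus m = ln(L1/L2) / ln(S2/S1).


Formula: m = ln(L1/L2) / ln(S2/S1)
Step 1: ln(L1/L2) = ln(25/150) = -1.79176
Step 2: S2/S1 = 1268/1596 = 0.79449
Step 3: ln(S2/S1) = ln(0.79449) = -0.23005
Step 4: m = -1.79176 / -0.23005 = 7.79

7.79 (Weibull m)


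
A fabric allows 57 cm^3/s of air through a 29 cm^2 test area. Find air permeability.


Formula: Air Permeability = Airflow / Test Area
AP = 57 cm^3/s / 29 cm^2
AP = 2.0 cm^3/s/cm^2

2.0 cm^3/s/cm^2


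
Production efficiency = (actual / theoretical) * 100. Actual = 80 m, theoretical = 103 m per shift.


Formula: Efficiency% = (Actual output / Theoretical output) * 100
Efficiency% = (80 / 103) * 100
Efficiency% = 0.776699 * 100 = 77.6699% ≈ 77.7%

77.7%


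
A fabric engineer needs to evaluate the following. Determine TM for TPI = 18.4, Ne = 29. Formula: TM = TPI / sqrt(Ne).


Formula: TM = TPI / sqrt(Ne)
Step 1: sqrt(Ne) = sqrt(29) = 5.3852
Step 2: TM = 18.4 / 5.3852 = 3.42

3.42 TM


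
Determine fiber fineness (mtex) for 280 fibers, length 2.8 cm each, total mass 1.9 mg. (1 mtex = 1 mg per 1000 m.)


Formula: fineness (mtex) = mass (mg) / total length (km) = (mass_mg / total_length_m) * 1000
Step 1: Convert fiber length: 2.8 cm = 0.028 m
Step 2: Total fiber length = 280 * 0.028 = 7.84 m
Step 3: Linear density = 1.9 mg / 7.84 m = 0.2423 mg/m
Step 4: fineness = 0.2423 * 1000 = 242.3 mtex

242.3 mtex


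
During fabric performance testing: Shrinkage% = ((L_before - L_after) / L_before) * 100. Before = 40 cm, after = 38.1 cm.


Formula: Shrinkage% = ((L_before - L_after) / L_before) * 100
Step 1: Shrinkage = 40 - 38.1 = 1.9 cm
Step 2: Shrinkage% = (1.9 / 40) * 100
Step 3: Shrinkage% = 0.0475 * 100 = 4.75% ≈ 4.8%

4.8%


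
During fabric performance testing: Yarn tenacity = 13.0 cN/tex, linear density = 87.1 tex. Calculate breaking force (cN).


Formula: Breaking force = Tenacity * Linear density
F = 13.0 cN/tex * 87.1 tex
F = 1132.30 cN

1132.30 cN


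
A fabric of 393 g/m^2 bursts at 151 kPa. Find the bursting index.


Formula: Bursting Index = Bursting Strength / Fabric GSM
BI = 151 kPa / 393 g/m^2
BI = 0.384 kPa/(g/m^2)

0.384 kPa/(g/m^2)


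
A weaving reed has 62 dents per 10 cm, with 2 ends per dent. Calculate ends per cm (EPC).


Formula: EPC = (dents per 10 cm * ends per dent) / 10
Step 1: Total ends per 10 cm = 62 * 2 = 124
Step 2: EPC = 124 / 10 = 12.4 ends/cm

12.4 ends/cm


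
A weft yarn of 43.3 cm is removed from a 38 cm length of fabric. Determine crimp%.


Formula: Crimp% = ((L_yarn - L_fabric) / L_fabric) * 100
Step 1: Extension = 43.3 - 38 = 5.3 cm
Step 2: Crimp% = (5.3 / 38) * 100
Step 3: Crimp% = 0.139474 * 100 = 13.9474% ≈ 13.9%

13.9%


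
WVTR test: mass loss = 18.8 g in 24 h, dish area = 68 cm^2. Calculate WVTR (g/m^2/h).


Formula: WVTR = mass_loss / (area * time)
Step 1: Convert area: 68 cm^2 = 0.0068 m^2
Step 2: WVTR = 18.8 g / (0.0068 m^2 * 24 h)
Step 3: WVTR = 18.8 / 0.1632 = 115.2 g/m^2/h

115.2 g/m^2/h


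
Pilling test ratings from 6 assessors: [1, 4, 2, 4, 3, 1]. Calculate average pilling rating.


Formula: Mean = sum / count
Sum = 1 + 4 + 2 + 4 + 3 + 1 = 15
Mean = 15 / 6 = 2.5

2.5


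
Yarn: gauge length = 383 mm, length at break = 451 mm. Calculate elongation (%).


Formula: Elongation (%) = ((L_break - L0) / L0) * 100
Step 1: Extension = 451 - 383 = 68 mm
Step 2: Elongation = (68 / 383) * 100
Step 3: Elongation = 0.177546 * 100 = 17.7546% ≈ 17.8%

17.8%


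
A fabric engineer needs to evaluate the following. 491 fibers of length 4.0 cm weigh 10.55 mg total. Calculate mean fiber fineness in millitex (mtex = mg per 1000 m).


Formula: fineness (mtex) = mass (mg) / total length (km) = (mass_mg / total_length_m) * 1000
Step 1: Convert fiber length: 4.0 cm = 0.04 m
Step 2: Total fiber length = 491 * 0.04 = 19.64 m
Step 3: Linear density = 10.55 mg / 19.64 m = 0.5372 mg/m
Step 4: fineness = 0.5372 * 1000 = 537.2 mtex

537.2 mtex


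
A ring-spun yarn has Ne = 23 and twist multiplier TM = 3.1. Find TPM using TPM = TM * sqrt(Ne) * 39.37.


Formula: TPM = TM * sqrt(Ne) * 39.37
Step 1: sqrt(Ne) = sqrt(23) = 4.7958
Step 2: TM * sqrt(Ne) = 3.1 * 4.7958 = 14.867
Step 3: TPM = 14.867 * 39.37 = 585 twists/m

585 twists/m


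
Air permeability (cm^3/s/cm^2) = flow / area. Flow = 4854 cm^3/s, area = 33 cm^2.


Formula: Air Permeability = Airflow / Test Area
AP = 4854 cm^3/s / 33 cm^2
AP = 147.1 cm^3/s/cm^2

147.1 cm^3/s/cm^2


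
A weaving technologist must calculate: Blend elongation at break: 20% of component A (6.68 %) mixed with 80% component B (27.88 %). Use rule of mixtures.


Formula: Blend property = (fraction_A * property_A) + (fraction_B * property_B)
Step 1: Contribution A = 20/100 * 6.68 % = 1.336 %
Step 2: Contribution B = 80/100 * 27.88 % = 22.304 %
Step 3: Blend elongation at break = 1.336 + 22.304 = 23.64 %

23.64 %


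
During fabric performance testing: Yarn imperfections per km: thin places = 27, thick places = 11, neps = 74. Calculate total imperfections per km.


Formula: Total = thin places + thick places + neps
Total = 27 + 11 + 74
Total = 112 imperfections/km

112 imperfections/km


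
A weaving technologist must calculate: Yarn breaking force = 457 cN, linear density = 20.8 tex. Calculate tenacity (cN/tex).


Formula: Tenacity = Breaking force / Linear density
Tenacity = 457 cN / 20.8 tex
Tenacity = 21.97 cN/tex

21.97 cN/tex


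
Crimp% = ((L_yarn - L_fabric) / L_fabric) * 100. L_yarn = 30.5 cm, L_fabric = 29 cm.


Formula: Crimp% = ((L_yarn - L_fabric) / L_fabric) * 100
Step 1: Extension = 30.5 - 29 = 1.5 cm
Step 2: Crimp% = (1.5 / 29) * 100
Step 3: Crimp% = 0.051724 * 100 = 5.1724% ≈ 5.2%

5.2%


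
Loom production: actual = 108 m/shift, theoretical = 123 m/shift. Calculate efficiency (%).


Formula: Efficiency% = (Actual output / Theoretical output) * 100
Efficiency% = (108 / 123) * 100
Efficiency% = 0.878049 * 100 = 87.8049% ≈ 87.8%

87.8%


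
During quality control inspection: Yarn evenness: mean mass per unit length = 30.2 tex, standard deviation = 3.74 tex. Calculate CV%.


Formula: CV% = (standard deviation / mean) * 100
Step 1: Ratio = 3.74 / 30.2 = 0.123841
Step 2: CV% = 0.123841 * 100 = 12.3841% ≈ 12.4%

12.4%


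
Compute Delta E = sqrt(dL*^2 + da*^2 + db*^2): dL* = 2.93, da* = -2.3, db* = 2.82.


Formula: Delta E = sqrt(dL*^2 + da*^2 + db*^2)
Step 1: dL*^2 = 2.93^2 = 8.5849
Step 2: da*^2 = (-2.3)^2 = 5.29
Step 3: db*^2 = 2.82^2 = 7.9524
Step 4: Sum = 8.5849 + 5.29 + 7.9524 = 21.8273
Step 5: Delta E = sqrt(21.8273) = 4.67

4.67 Delta E


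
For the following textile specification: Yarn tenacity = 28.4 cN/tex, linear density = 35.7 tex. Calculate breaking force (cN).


Formula: Breaking force = Tenacity * Linear density
F = 28.4 cN/tex * 35.7 tex
F = 1013.88 cN

1013.88 cN


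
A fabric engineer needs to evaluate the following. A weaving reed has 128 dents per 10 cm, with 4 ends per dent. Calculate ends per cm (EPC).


Formula: EPC = (dents per 10 cm * ends per dent) / 10
Step 1: Total ends per 10 cm = 128 * 4 = 512
Step 2: EPC = 512 / 10 = 51.2 ends/cm

51.2 ends/cm


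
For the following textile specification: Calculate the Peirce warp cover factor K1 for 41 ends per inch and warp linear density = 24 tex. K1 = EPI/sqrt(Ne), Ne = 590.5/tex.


Formula: K1 = EPI / sqrt(Ne), with Ne = 590.5 / tex_warp
Step 1: Ne = 590.5 / 24 = 24.604
Step 2: sqrt(Ne) = sqrt(24.604) = 4.9602
Step 3: K1 = 41 / 4.9602 = 8.3

8.3


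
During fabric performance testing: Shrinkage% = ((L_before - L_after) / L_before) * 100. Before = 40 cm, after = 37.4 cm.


Formula: Shrinkage% = ((L_before - L_after) / L_before) * 100
Step 1: Shrinkage = 40 - 37.4 = 2.6 cm
Step 2: Shrinkage% = (2.6 / 40) * 100
Step 3: Shrinkage% = 0.065 * 100 = 6.5%

6.5%


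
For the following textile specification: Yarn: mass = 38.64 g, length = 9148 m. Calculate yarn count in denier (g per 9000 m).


Formula: den = (mass_g / length_m) * 9000
Substituting: den = (38.64 / 9148) * 9000
Intermediate: 38.64 / 9148 = 0.00422387 g/m
den = 0.00422387 * 9000 = 38.0 denier

38.0 denier


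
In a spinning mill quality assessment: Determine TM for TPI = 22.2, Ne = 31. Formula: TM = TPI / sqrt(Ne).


Formula: TM = TPI / sqrt(Ne)
Step 1: sqrt(Ne) = sqrt(31) = 5.5678
Step 2: TM = 22.2 / 5.5678 = 3.99

3.99 TM


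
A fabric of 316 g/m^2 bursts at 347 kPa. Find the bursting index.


Formula: Bursting Index = Bursting Strength / Fabric GSM
BI = 347 kPa / 316 g/m^2
BI = 1.098 kPa/(g/m^2)

1.098 kPa/(g/m^2)


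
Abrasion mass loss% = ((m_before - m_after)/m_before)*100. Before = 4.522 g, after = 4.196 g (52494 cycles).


Formula: Mass loss% = ((m_before - m_after) / m_before) * 100
Step 1: Mass loss = 4.522 - 4.196 = 0.326 g
Step 2: Ratio = 0.326 / 4.522 = 0.072092
Step 3: Mass loss% = 0.072092 * 100 = 7.2092% ≈ 7.21%

7.21%


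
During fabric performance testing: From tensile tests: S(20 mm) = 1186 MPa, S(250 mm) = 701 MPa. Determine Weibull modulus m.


Formula: m = ln(L1/L2) / ln(S2/S1)
Step 1: ln(L1/L2) = ln(20/250) = -2.52573
Step 2: S2/S1 = 701/1186 = 0.59106
Step 3: ln(S2/S1) = ln(0.59106) = -0.52584
Step 4: m = -2.52573 / -0.52584 = 4.80

4.80 (Weibull m)


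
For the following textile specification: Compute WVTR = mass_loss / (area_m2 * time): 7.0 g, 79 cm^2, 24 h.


Formula: WVTR = mass_loss / (area * time)
Step 1: Convert area: 79 cm^2 = 0.0079 m^2
Step 2: WVTR = 7.0 g / (0.0079 m^2 * 24 h)
Step 3: WVTR = 7.0 / 0.1896 = 36.9 g/m^2/h

36.9 g/m^2/h


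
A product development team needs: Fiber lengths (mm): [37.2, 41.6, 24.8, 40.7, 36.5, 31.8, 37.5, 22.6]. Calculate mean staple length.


Formula: Mean = sum of lengths / count
Sum = 37.2 + 41.6 + 24.8 + 40.7 + 36.5 + 31.8 + 37.5 + 22.6
Sum = 272.7 mm
Mean = 272.7 / 8 = 34.09 mm

34.09 mm


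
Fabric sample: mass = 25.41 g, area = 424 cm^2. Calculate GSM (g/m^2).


Formula: GSM = mass_g / area_m2
Step 1: Convert area: 424 cm^2 = 424 / 10000 = 0.0424 m^2
Step 2: GSM = 25.41 g / 0.0424 m^2 = 599.3 g/m^2

599.3 g/m^2


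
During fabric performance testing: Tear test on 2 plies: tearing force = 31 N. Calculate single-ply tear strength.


Formula: Per-ply strength = Total force / Number of plies
Per-ply = 31 N / 2
Per-ply = 15.5 N

15.5 N


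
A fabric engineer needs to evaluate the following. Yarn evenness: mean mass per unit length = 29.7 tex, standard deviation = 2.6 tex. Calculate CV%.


Formula: CV% = (standard deviation / mean) * 100
Step 1: Ratio = 2.6 / 29.7 = 0.087542
Step 2: CV% = 0.087542 * 100 = 8.7542% ≈ 8.8%

8.8%


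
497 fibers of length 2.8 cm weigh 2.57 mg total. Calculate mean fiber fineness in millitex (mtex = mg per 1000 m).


Formula: fineness (mtex) = mass (mg) / total length (km) = (mass_mg / total_length_m) * 1000
Step 1: Convert fiber length: 2.8 cm = 0.028 m
Step 2: Total fiber length = 497 * 0.028 = 13.916 m
Step 3: Linear density = 2.57 mg / 13.916 m = 0.1847 mg/m
Step 4: fineness = 0.1847 * 1000 = 184.7 mtex

184.7 mtex


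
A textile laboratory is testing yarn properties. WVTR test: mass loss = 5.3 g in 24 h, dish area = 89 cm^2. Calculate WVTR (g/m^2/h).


Formula: WVTR = mass_loss / (area * time)
Step 1: Convert area: 89 cm^2 = 0.0089 m^2
Step 2: WVTR = 5.3 g / (0.0089 m^2 * 24 h)
Step 3: WVTR = 5.3 / 0.2136 = 24.8 g/m^2/h

24.8 g/m^2/h


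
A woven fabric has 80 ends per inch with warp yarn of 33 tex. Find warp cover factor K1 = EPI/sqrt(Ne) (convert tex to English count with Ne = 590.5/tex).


Formula: K1 = EPI / sqrt(Ne), with Ne = 590.5 / tex_warp
Step 1: Ne = 590.5 / 33 = 17.894
Step 2: sqrt(Ne) = sqrt(17.894) = 4.2301
Step 3: K1 = 80 / 4.2301 = 18.9

18.9


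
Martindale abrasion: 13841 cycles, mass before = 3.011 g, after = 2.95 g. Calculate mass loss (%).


Formula: Mass loss% = ((m_before - m_after) / m_before) * 100
Step 1: Mass loss = 3.011 - 2.95 = 0.061 g
Step 2: Ratio = 0.061 / 3.011 = 0.0202591
Step 3: Mass loss% = 0.0202591 * 100 = 2.02591% ≈ 2.03%

2.03%


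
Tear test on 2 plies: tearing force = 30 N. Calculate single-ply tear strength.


Formula: Per-ply strength = Total force / Number of plies
Per-ply = 30 N / 2
Per-ply = 15 N

15 N


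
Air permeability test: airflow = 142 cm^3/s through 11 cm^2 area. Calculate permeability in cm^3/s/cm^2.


Formula: Air Permeability = Airflow / Test Area
AP = 142 cm^3/s / 11 cm^2
AP = 12.9 cm^3/s/cm^2

12.9 cm^3/s/cm^2


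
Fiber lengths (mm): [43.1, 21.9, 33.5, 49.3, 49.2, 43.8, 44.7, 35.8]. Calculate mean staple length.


Formula: Mean = sum of lengths / count
Sum = 43.1 + 21.9 + 33.5 + 49.3 + 49.2 + 43.8 + 44.7 + 35.8
Sum = 321.3 mm
Mean = 321.3 / 8 = 40.16 mm

40.16 mm


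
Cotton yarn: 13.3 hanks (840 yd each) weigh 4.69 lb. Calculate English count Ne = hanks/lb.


Formula: Ne = hanks / mass_lb
Substituting: Ne = 13.3 / 4.69
Ne = 2.8

2.8 Ne


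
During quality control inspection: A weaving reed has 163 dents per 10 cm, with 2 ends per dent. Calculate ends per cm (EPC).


Formula: EPC = (dents per 10 cm * ends per dent) / 10
Step 1: Total ends per 10 cm = 163 * 2 = 326
Step 2: EPC = 326 / 10 = 32.6 ends/cm

32.6 ends/cm


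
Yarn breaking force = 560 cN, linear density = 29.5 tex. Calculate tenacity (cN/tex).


Formula: Tenacity = Breaking force / Linear density
Tenacity = 560 cN / 29.5 tex
Tenacity = 18.98 cN/tex

18.98 cN/tex


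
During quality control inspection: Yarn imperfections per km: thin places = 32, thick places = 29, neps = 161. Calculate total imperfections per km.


Formula: Total = thin places + thick places + neps
Total = 32 + 29 + 161
Total = 222 imperfections/km

222 imperfections/km


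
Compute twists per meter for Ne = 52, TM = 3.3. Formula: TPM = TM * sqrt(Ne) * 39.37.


Formula: TPM = TM * sqrt(Ne) * 39.37
Step 1: sqrt(Ne) = sqrt(52) = 7.2111
Step 2: TM * sqrt(Ne) = 3.3 * 7.2111 = 23.7966
Step 3: TPM = 23.7966 * 39.37 = 937 twists/m

937 twists/m


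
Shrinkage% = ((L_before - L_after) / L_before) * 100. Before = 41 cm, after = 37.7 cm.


Formula: Shrinkage% = ((L_before - L_after) / L_before) * 100
Step 1: Shrinkage = 41 - 37.7 = 3.3 cm
Step 2: Shrinkage% = (3.3 / 41) * 100
Step 3: Shrinkage% = 0.080488 * 100 = 8.0488% ≈ 8.0%

8.0%


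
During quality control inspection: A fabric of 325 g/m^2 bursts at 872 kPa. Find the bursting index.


Formula: Bursting Index = Bursting Strength / Fabric GSM
BI = 872 kPa / 325 g/m^2
BI = 2.683 kPa/(g/m^2)

2.683 kPa/(g/m^2)


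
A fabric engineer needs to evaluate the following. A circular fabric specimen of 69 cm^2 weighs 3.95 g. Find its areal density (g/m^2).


Formula: GSM = mass_g / area_m2
Step 1: Convert area: 69 cm^2 = 69 / 10000 = 0.0069 m^2
Step 2: GSM = 3.95 g / 0.0069 m^2 = 572.5 g/m^2

572.5 g/m^2


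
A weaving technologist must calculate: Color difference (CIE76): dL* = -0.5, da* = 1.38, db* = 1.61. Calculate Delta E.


Formula: Delta E = sqrt(dL*^2 + da*^2 + db*^2)
Step 1: dL*^2 = (-0.5)^2 = 0.25
Step 2: da*^2 = 1.38^2 = 1.9044
Step 3: db*^2 = 1.61^2 = 2.5921
Step 4: Sum = 0.25 + 1.9044 + 2.5921 = 4.7465
Step 5: Delta E = sqrt(4.7465) = 2.18

2.18 Delta E


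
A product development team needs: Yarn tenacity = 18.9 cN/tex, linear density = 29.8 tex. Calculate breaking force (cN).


Formula: Breaking force = Tenacity * Linear density
F = 18.9 cN/tex * 29.8 tex
F = 563.22 cN

563.22 cN


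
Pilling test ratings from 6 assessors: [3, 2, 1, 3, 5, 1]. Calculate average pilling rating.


Formula: Mean = sum / count
Sum = 3 + 2 + 1 + 3 + 5 + 1 = 15
Mean = 15 / 6 = 2.5

2.5


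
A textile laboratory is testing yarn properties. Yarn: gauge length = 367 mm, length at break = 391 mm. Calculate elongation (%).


Formula: Elongation (%) = ((L_break - L0) / L0) * 100
Step 1: Extension = 391 - 367 = 24 mm
Step 2: Elongation = (24 / 367) * 100
Step 3: Elongation = 0.065395 * 100 = 6.5395% ≈ 6.5%

6.5%


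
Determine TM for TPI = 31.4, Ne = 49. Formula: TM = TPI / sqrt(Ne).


Formula: TM = TPI / sqrt(Ne)
Step 1: sqrt(Ne) = sqrt(49) = 7
Step 2: TM = 31.4 / 7 = 4.49

4.49 TM


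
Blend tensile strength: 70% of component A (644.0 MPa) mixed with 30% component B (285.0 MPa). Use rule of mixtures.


Formula: Blend property = (fraction_A * property_A) + (fraction_B * property_B)
Step 1: Contribution A = 70/100 * 644.0 MPa = 450.8 MPa
Step 2: Contribution B = 30/100 * 285.0 MPa = 85.5 MPa
Step 3: Blend tensile strength = 450.8 + 85.5 = 536.3 MPa

536.3 MPa


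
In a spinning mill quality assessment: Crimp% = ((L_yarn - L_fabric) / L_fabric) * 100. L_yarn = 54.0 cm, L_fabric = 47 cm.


Formula: Crimp% = ((L_yarn - L_fabric) / L_fabric) * 100
Step 1: Extension = 54.0 - 47 = 7.0 cm
Step 2: Crimp% = (7.0 / 47) * 100
Step 3: Crimp% = 0.148936 * 100 = 14.8936% ≈ 14.9%

14.9%


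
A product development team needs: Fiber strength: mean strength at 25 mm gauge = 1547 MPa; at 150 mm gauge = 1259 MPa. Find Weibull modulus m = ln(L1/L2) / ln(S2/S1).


Formula: m = ln(L1/L2) / ln(S2/S1)
Step 1: ln(L1/L2) = ln(25/150) = -1.79176
Step 2: S2/S1 = 1259/1547 = 0.81383
Step 3: ln(S2/S1) = ln(0.81383) = -0.20600
Step 4: m = -1.79176 / -0.20600 = 8.70

8.70 (Weibull m)


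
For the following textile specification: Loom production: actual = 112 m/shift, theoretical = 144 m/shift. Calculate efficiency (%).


Formula: Efficiency% = (Actual output / Theoretical output) * 100
Efficiency% = (112 / 144) * 100
Efficiency% = 0.777778 * 100 = 77.7778% ≈ 77.8%

77.8%


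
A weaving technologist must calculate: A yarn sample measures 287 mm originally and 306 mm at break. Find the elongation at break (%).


Formula: Elongation (%) = ((L_break - L0) / L0) * 100
Step 1: Extension = 306 - 287 = 19 mm
Step 2: Elongation = (19 / 287) * 100
Step 3: Elongation = 0.066202 * 100 = 6.6202% ≈ 6.6%

6.6%


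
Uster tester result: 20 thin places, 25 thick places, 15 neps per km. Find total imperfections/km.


Formula: Total = thin places + thick places + neps
Total = 20 + 25 + 15
Total = 60 imperfections/km

60 imperfections/km


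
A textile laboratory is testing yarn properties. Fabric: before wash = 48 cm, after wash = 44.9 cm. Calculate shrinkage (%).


Formula: Shrinkage% = ((L_before - L_after) / L_before) * 100
Step 1: Shrinkage = 48 - 44.9 = 3.1 cm
Step 2: Shrinkage% = (3.1 / 48) * 100
Step 3: Shrinkage% = 0.064583 * 100 = 6.4583% ≈ 6.5%

6.5%


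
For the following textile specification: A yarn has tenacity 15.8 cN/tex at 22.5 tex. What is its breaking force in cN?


Formula: Breaking force = Tenacity * Linear density
F = 15.8 cN/tex * 22.5 tex
F = 355.50 cN

355.50 cN


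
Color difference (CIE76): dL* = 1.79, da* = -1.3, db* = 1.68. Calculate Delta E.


Formula: Delta E = sqrt(dL*^2 + da*^2 + db*^2)
Step 1: dL*^2 = 1.79^2 = 3.2041
Step 2: da*^2 = (-1.3)^2 = 1.69
Step 3: db*^2 = 1.68^2 = 2.8224
Step 4: Sum = 3.2041 + 1.69 + 2.8224 = 7.7165
Step 5: Delta E = sqrt(7.7165) = 2.78

2.78 Delta E


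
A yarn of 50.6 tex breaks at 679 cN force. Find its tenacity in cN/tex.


Formula: Tenacity = Breaking force / Linear density
Tenacity = 679 cN / 50.6 tex
Tenacity = 13.42 cN/tex

13.42 cN/tex


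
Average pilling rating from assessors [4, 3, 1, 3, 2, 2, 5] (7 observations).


Formula: Mean = sum / count
Sum = 4 + 3 + 1 + 3 + 2 + 2 + 5 = 20
Mean = 20 / 7 = 2.9

2.9


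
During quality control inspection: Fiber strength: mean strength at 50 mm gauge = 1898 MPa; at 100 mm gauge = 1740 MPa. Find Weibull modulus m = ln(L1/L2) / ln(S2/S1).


Formula: m = ln(L1/L2) / ln(S2/S1)
Step 1: ln(L1/L2) = ln(50/100) = -0.69315
Step 2: S2/S1 = 1740/1898 = 0.91675
Step 3: ln(S2/S1) = ln(0.91675) = -0.08692
Step 4: m = -0.69315 / -0.08692 = 7.97

7.97 (Weibull m)


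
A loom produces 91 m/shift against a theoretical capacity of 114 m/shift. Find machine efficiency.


Formula: Efficiency% = (Actual output / Theoretical output) * 100
Efficiency% = (91 / 114) * 100
Efficiency% = 0.798246 * 100 = 79.8246% ≈ 79.8%

79.8%


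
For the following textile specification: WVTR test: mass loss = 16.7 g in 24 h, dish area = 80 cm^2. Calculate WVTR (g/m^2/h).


Formula: WVTR = mass_loss / (area * time)
Step 1: Convert area: 80 cm^2 = 0.008 m^2
Step 2: WVTR = 16.7 g / (0.008 m^2 * 24 h)
Step 3: WVTR = 16.7 / 0.192 = 87.0 g/m^2/h

87.0 g/m^2/h


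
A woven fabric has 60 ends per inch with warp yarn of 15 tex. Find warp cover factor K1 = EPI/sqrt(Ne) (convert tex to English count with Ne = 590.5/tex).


Formula: K1 = EPI / sqrt(Ne), with Ne = 590.5 / tex_warp
Step 1: Ne = 590.5 / 15 = 39.367
Step 2: sqrt(Ne) = sqrt(39.367) = 6.2743
Step 3: K1 = 60 / 6.2743 = 9.6

9.6


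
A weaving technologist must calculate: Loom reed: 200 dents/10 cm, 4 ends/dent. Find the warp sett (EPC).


Formula: EPC = (dents per 10 cm * ends per dent) / 10
Step 1: Total ends per 10 cm = 200 * 4 = 800
Step 2: EPC = 800 / 10 = 80.0 ends/cm

80.0 ends/cm


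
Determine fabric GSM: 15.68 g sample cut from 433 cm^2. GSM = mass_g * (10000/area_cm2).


Formula: GSM = mass_g / area_m2
Step 1: Convert area: 433 cm^2 = 433 / 10000 = 0.0433 m^2
Step 2: GSM = 15.68 g / 0.0433 m^2 = 362.1 g/m^2

362.1 g/m^2
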